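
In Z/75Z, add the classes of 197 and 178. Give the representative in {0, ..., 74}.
0

Reduce the summands first: 197 ≡ 47, 178 ≡ 28 (mod 75), so 197 + 178 ≡ 47 + 28 (mod 75). 47 + 28 = 75; 75 = 1·75 + 0, so (197 + 178) mod 75 = 0.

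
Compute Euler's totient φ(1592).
φ is multiplicative, with φ(p^e) = p^e − p^(e−1). Factorise 1592 = 2^3 · 199. Then
  φ(1592) = (2^3 − 2^2) · (199 − 1) = 4 · 198 = 792.

Final answer: φ(1592) = 792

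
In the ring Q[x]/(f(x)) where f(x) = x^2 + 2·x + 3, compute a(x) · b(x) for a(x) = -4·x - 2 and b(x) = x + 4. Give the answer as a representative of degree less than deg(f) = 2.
a · b ≡ 4 - 10·x (mod f(x))

First multiply in Q[x] without reducing: a · b = -4·x^2 - 18·x - 8. Now divide by f(x) = x^2 + 2·x + 3, eliminating the leading term at each step:
  leading term -4·x^2: subtract (-4)·f(x) = -4·x^2 - 8·x - 12, leaving 4 - 10·x
The degree is now < 2, so this is the remainder. Hence a · b ≡ 4 - 10·x in Q[x]/(f).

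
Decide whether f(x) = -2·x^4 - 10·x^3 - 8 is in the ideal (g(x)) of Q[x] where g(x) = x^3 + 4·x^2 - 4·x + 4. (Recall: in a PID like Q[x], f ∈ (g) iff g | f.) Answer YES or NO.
In Q[x] the ideal (g) consists of all multiples of g, so f ∈ (g) iff g | f, i.e. iff the remainder of f on division by g is 0. Divide f by g (g is monic, so eliminate the leading term of the running remainder at each step):
  leading term -2·x^4: subtract (-2·x)·g(x) = -2·x^4 - 8·x^3 + 8·x^2 - 8·x, leaving -2·x^3 - 8·x^2 + 8·x - 8
  leading term -2·x^3: subtract (-2)·g(x) = -2·x^3 - 8·x^2 + 8·x - 8, leaving 0
The remainder is 0, so f(x) = g(x) · h(x) with h(x) = -2·x - 2. Hence g | f, i.e. f ∈ (g).

Final answer: YES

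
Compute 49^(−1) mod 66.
Apply the extended Euclidean algorithm to (66, 49), tracking rows (r, s, t) with s·66 + t·49 = r. Each division r_prev = q·r_cur + r_new produces the new row as (previous row) − q·(current row):
  row A: (66, 1, 0)   [1·66 + 0·49 = 66]
  row B: (49, 0, 1)   [0·66 + 1·49 = 49]
  66 = 1·49 + 17   → row C = row A − 1·row B = (17, 1, −1)   [check: 1·66 − 1·49 = 17]
  49 = 2·17 + 15   → row D = row B − 2·row C = (15, −2, 3)   [check: −2·66 + 3·49 = 15]
  17 = 1·15 + 2   → row E = row C − 1·row D = (2, 3, −4)   [check: 3·66 − 4·49 = 2]
  15 = 7·2 + 1   → row F = row D − 7·row E = (1, −23, 31)   [check: −23·66 + 31·49 = 1]
  2 = 2·1 + 0   → remainder 0, stop. gcd = 1 (last nonzero row F).
The gcd is 1, so 49 is invertible mod 66. The last nonzero row gives −23·66 + 31·49 = 1, so t = 31. So 49^(−1) ≡ 31 (mod 66). Verify: 49 · 31 = 1519 ≡ 1 (mod 66). ✓

Final answer: 49^(−1) ≡ 31 (mod 66)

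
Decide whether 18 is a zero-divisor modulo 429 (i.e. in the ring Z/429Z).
YES

gcd(18, 429) = 3 > 1, so 18 is not a unit in Z/429Z. In Z/nZ every nonzero non-unit is a zero-divisor: explicitly, take b = 429/gcd = 143 ≠ 0 (mod 429); then 18·143 = 2574 = 6·429, i.e. 18·143 ≡ 0 (mod 429). So 18 is a zero-divisor.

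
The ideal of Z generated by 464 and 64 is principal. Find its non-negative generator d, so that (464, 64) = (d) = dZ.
(464, 64) = (16); d = 16

In the PID Z, (a, b) is generated by gcd(a, b). Compute gcd(464, 64) with the extended Euclidean algorithm, tracking rows (r, s, t) with s·464 + t·64 = r:
  row A: (464, 1, 0)   [1·464 + 0·64 = 464]
  row B: (64, 0, 1)   [0·464 + 1·64 = 64]
  464 = 7·64 + 16   → row C = row A − 7·row B = (16, 1, −7)   [check: 1·464 − 7·64 = 16]
  64 = 4·16 + 0   → remainder 0, stop. gcd = 16 (last nonzero row C).
So gcd(464, 64) = 16, with Bézout identity 1·464 − 7·64 = 16. Containment (⊇): the Bézout identity exhibits 16 as an element of (464, 64), giving (16) ⊆ (464, 64). Containment (⊆): since 16 | 464 and 16 | 64 (464 = 16·29, 64 = 16·4), every Z-linear combination of 464 and 64 is divisible by 16, so (464, 64) ⊆ (16). Therefore (464, 64) = (16), d = 16.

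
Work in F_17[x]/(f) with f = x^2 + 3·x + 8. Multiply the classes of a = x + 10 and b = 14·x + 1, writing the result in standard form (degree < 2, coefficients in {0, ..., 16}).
Multiply as integer polynomials: a · b = 14·x^2 + 141·x + 10. Reducing coefficients mod 17: a · b ≡ 14·x^2 + 5·x + 10. Now divide by f(x) = x^2 + 3·x + 8 in F_17[x], eliminating the leading term at each step:
  leading term 14·x^2: subtract (14)·f(x) = 14·x^2 + 8·x + 10, leaving 14·x (coefficients mod 17)
The degree is now < 2, so this is the remainder. Hence a · b ≡ 14·x in F_17[x]/(f).

Final answer: a · b ≡ 14·x (mod f(x))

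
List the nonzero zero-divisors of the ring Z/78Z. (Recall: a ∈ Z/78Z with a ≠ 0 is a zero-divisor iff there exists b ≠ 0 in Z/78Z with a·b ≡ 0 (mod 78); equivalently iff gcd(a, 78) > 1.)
An element a ∈ Z/78Z (with a ≠ 0) is a zero-divisor iff gcd(a, 78) > 1 (because a is a unit precisely when gcd(a, n) = 1, and in Z/nZ every nonzero, non-unit element is a zero-divisor). Scan a = 1, ..., 77 and keep those with gcd(a, 78) > 1:
  gcd(2, 78) = 2, gcd(3, 78) = 3, gcd(4, 78) = 2, gcd(6, 78) = 6, gcd(8, 78) = 2, gcd(9, 78) = 3, gcd(10, 78) = 2, gcd(12, 78) = 6, gcd(13, 78) = 13, gcd(14, 78) = 2, gcd(15, 78) = 3, gcd(16, 78) = 2, gcd(18, 78) = 6, gcd(20, 78) = 2, gcd(21, 78) = 3, gcd(22, 78) = 2, gcd(24, 78) = 6, gcd(26, 78) = 26, gcd(27, 78) = 3, gcd(28, 78) = 2, gcd(30, 78) = 6, gcd(32, 78) = 2, gcd(33, 78) = 3, gcd(34, 78) = 2, gcd(36, 78) = 6, gcd(38, 78) = 2, gcd(39, 78) = 39, gcd(40, 78) = 2, gcd(42, 78) = 6, gcd(44, 78) = 2, gcd(45, 78) = 3, gcd(46, 78) = 2, gcd(48, 78) = 6, gcd(50, 78) = 2, gcd(51, 78) = 3, gcd(52, 78) = 26, gcd(54, 78) = 6, gcd(56, 78) = 2, gcd(57, 78) = 3, gcd(58, 78) = 2, gcd(60, 78) = 6, gcd(62, 78) = 2, gcd(63, 78) = 3, gcd(64, 78) = 2, gcd(65, 78) = 13, gcd(66, 78) = 6, gcd(68, 78) = 2, gcd(69, 78) = 3, gcd(70, 78) = 2, gcd(72, 78) = 6, gcd(74, 78) = 2, gcd(75, 78) = 3, gcd(76, 78) = 2.
All other a ∈ {1, ..., 77} have gcd(a, 78) = 1 and are units. So the nonzero zero-divisors are exactly the 53 values of a appearing in this scan.

Final answer: nonzero zero-divisors of Z/78Z = {2, 3, 4, 6, 8, 9, 10, 12, 13, 14, 15, 16, 18, 20, 21, 22, 24, 26, 27, 28, 30, 32, 33, 34, 36, 38, 39, 40, 42, 44, 45, 46, 48, 50, 51, 52, 54, 56, 57, 58, 60, 62, 63, 64, 65, 66, 68, 69, 70, 72, 74, 75, 76}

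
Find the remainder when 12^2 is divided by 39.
Use repeated squaring. Binary(2) = 10. Walk through the bits of the exponent 2 left-to-right: at each bit after the leading one, square the running value, then multiply by 12 if the bit is 1 (always reducing mod 39):
  bit 1 = 1 (leading): start with 12.
  bit 2 = 0: square 12^2 = 144 ≡ 27 (mod 39).
Final value: 12^2 ≡ 27 (mod 39).

Final answer: 27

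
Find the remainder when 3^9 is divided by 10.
Use repeated squaring. Binary(9) = 1001. Walk through the bits of the exponent 9 left-to-right: at each bit after the leading one, square the running value, then multiply by 3 if the bit is 1 (always reducing mod 10):
  bit 1 = 1 (leading): start with 3.
  bit 2 = 0: square 3^2 = 9 (mod 10).
  bit 3 = 0: square 9^2 = 81 ≡ 1 (mod 10).
  bit 4 = 1: square 1^2 = 1; bit is 1, so multiply 1·3 = 3 (mod 10).
Final value: 3^9 ≡ 3 (mod 10).

Final answer: 3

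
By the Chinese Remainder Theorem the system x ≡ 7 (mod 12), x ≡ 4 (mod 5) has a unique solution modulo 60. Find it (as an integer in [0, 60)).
x ≡ 19 (mod 60); the representative in [0, 60) is 19

The moduli 12, 5 are pairwise coprime, so by the CRT there is a unique solution mod 12·5 = 60.
Solve by successive substitution. Start with x ≡ 7 (mod 12).
  Combine with x ≡ 4 (mod 5): write x = 7 + 12·t and require 7 + 12·t ≡ 4 (mod 5), i.e. 12·t ≡ 4 − 7 ≡ 2 (mod 5). Since 12^(−1) ≡ 3 (mod 5) (12 ≡ 2 (mod 5)), t ≡ 3·2 ≡ 1 (mod 5). So x ≡ 7 + 12·1 = 19 (mod 60).
Unique solution in [0, 60): x = 19.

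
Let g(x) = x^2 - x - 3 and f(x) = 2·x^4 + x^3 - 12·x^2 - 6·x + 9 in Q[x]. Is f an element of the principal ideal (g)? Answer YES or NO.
In Q[x] the ideal (g) consists of all multiples of g, so f ∈ (g) iff g | f, i.e. iff the remainder of f on division by g is 0. Divide f by g (g is monic, so eliminate the leading term of the running remainder at each step):
  leading term 2·x^4: subtract (2·x^2)·g(x) = 2·x^4 - 2·x^3 - 6·x^2, leaving 3·x^3 - 6·x^2 - 6·x + 9
  leading term 3·x^3: subtract (3·x)·g(x) = 3·x^3 - 3·x^2 - 9·x, leaving -3·x^2 + 3·x + 9
  leading term -3·x^2: subtract (-3)·g(x) = -3·x^2 + 3·x + 9, leaving 0
The remainder is 0, so f(x) = g(x) · h(x) with h(x) = 2·x^2 + 3·x - 3. Hence g | f, i.e. f ∈ (g).

Final answer: YES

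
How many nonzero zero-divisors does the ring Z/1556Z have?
In Z/1556Z each nonzero element is either a unit (gcd with 1556 is 1) or a zero-divisor (gcd > 1). The number of units is φ(1556): factorise 1556 = 2^2 · 389, so φ(1556) = (2^2 − 2^1) · (389 − 1) = 2 · 388 = 776. The nonzero elements number 1556 − 1 = 1555. Hence the nonzero zero-divisors number 1555 − 776 = 779.

Final answer: Z/1556Z has 779 nonzero zero-divisors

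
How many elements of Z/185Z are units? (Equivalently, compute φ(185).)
An element a ∈ Z/185Z is a unit iff gcd(a, 185) = 1, so the number of units is φ(185). φ is multiplicative, with φ(p^e) = p^e − p^(e−1). Factorise 185 = 5 · 37. Then
  φ(185) = (5 − 1) · (37 − 1) = 4 · 36 = 144.

Final answer: Z/185Z has φ(185) = 144 units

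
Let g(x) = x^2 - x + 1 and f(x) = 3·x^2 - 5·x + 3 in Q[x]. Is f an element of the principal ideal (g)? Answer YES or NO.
NO

In Q[x] the ideal (g) consists of all multiples of g, so f ∈ (g) iff g | f, i.e. iff the remainder of f on division by g is 0. Divide f by g (g is monic, so eliminate the leading term of the running remainder at each step):
  leading term 3·x^2: subtract (3)·g(x) = 3·x^2 - 3·x + 3, leaving -2·x
The remainder r(x) = -2·x ≠ 0 (and deg r < deg g), so g ∤ f, i.e. f ∉ (g).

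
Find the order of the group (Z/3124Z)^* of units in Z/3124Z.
(Z/3124Z)^* consists of the classes a with gcd(a, 3124) = 1, so its order is φ(3124). φ is multiplicative, with φ(p^e) = p^e − p^(e−1). Factorise 3124 = 2^2 · 11 · 71. Then
  φ(3124) = (2^2 − 2^1) · (11 − 1) · (71 − 1) = 2 · 10 · 70 = 1400.
Thus |(Z/3124Z)^*| = 1400.

Final answer: |(Z/3124Z)^*| = 1400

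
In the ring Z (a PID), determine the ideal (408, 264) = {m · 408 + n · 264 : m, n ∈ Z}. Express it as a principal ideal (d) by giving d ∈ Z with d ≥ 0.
(408, 264) = (24); d = 24

In the PID Z, (a, b) is generated by gcd(a, b). Compute gcd(408, 264) with the extended Euclidean algorithm, tracking rows (r, s, t) with s·408 + t·264 = r:
  row A: (408, 1, 0)   [1·408 + 0·264 = 408]
  row B: (264, 0, 1)   [0·408 + 1·264 = 264]
  408 = 1·264 + 144   → row C = row A − 1·row B = (144, 1, −1)   [check: 1·408 − 1·264 = 144]
  264 = 1·144 + 120   → row D = row B − 1·row C = (120, −1, 2)   [check: −1·408 + 2·264 = 120]
  144 = 1·120 + 24   → row E = row C − 1·row D = (24, 2, −3)   [check: 2·408 − 3·264 = 24]
  120 = 5·24 + 0   → remainder 0, stop. gcd = 24 (last nonzero row E).
So gcd(408, 264) = 24, with Bézout identity 2·408 − 3·264 = 24. Containment (⊇): the Bézout identity exhibits 24 as an element of (408, 264), giving (24) ⊆ (408, 264). Containment (⊆): since 24 | 408 and 24 | 264 (408 = 24·17, 264 = 24·11), every Z-linear combination of 408 and 264 is divisible by 24, so (408, 264) ⊆ (24). Therefore (408, 264) = (24), d = 24.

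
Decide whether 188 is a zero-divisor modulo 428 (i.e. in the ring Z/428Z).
YES

gcd(188, 428) = 4 > 1, so 188 is not a unit in Z/428Z. In Z/nZ every nonzero non-unit is a zero-divisor: explicitly, take b = 428/gcd = 107 ≠ 0 (mod 428); then 188·107 = 20116 = 47·428, i.e. 188·107 ≡ 0 (mod 428). So 188 is a zero-divisor.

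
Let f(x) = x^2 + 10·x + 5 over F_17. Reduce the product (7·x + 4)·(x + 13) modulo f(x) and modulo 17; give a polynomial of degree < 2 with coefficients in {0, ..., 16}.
Multiply as integer polynomials: a · b = 7·x^2 + 95·x + 52. Reducing coefficients mod 17: a · b ≡ 7·x^2 + 10·x + 1. Now divide by f(x) = x^2 + 10·x + 5 in F_17[x], eliminating the leading term at each step:
  leading term 7·x^2: subtract (7)·f(x) = 7·x^2 + 2·x + 1, leaving 8·x (coefficients mod 17)
The degree is now < 2, so this is the remainder. Hence a · b ≡ 8·x in F_17[x]/(f).

Final answer: a · b ≡ 8·x (mod f(x))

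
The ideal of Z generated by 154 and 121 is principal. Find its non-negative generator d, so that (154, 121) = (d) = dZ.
In the PID Z, (a, b) is generated by gcd(a, b). Compute gcd(154, 121) with the extended Euclidean algorithm, tracking rows (r, s, t) with s·154 + t·121 = r:
  row A: (154, 1, 0)   [1·154 + 0·121 = 154]
  row B: (121, 0, 1)   [0·154 + 1·121 = 121]
  154 = 1·121 + 33   → row C = row A − 1·row B = (33, 1, −1)   [check: 1·154 − 1·121 = 33]
  121 = 3·33 + 22   → row D = row B − 3·row C = (22, −3, 4)   [check: −3·154 + 4·121 = 22]
  33 = 1·22 + 11   → row E = row C − 1·row D = (11, 4, −5)   [check: 4·154 − 5·121 = 11]
  22 = 2·11 + 0   → remainder 0, stop. gcd = 11 (last nonzero row E).
So gcd(154, 121) = 11, with Bézout identity 4·154 − 5·121 = 11. Containment (⊇): the Bézout identity exhibits 11 as an element of (154, 121), giving (11) ⊆ (154, 121). Containment (⊆): since 11 | 154 and 11 | 121 (154 = 11·14, 121 = 11·11), every Z-linear combination of 154 and 121 is divisible by 11, so (154, 121) ⊆ (11). Therefore (154, 121) = (11), d = 11.

Final answer: (154, 121) = (11); d = 11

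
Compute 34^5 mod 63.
13

Use repeated squaring. Binary(5) = 101. Walk through the bits of the exponent 5 left-to-right: at each bit after the leading one, square the running value, then multiply by 34 if the bit is 1 (always reducing mod 63):
  bit 1 = 1 (leading): start with 34.
  bit 2 = 0: square 34^2 = 1156 ≡ 22 (mod 63).
  bit 3 = 1: square 22^2 = 484 ≡ 43; bit is 1, so multiply 43·34 = 1462 ≡ 13 (mod 63).
Final value: 34^5 ≡ 13 (mod 63).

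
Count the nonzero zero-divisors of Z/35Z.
Z/35Z has 10 nonzero zero-divisors

In Z/35Z each nonzero element is either a unit (gcd with 35 is 1) or a zero-divisor (gcd > 1). The number of units is φ(35): factorise 35 = 5 · 7, so φ(35) = (5 − 1) · (7 − 1) = 4 · 6 = 24. The nonzero elements number 35 − 1 = 34. Hence the nonzero zero-divisors number 34 − 24 = 10.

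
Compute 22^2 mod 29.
20

Use repeated squaring. Binary(2) = 10. Walk through the bits of the exponent 2 left-to-right: at each bit after the leading one, square the running value, then multiply by 22 if the bit is 1 (always reducing mod 29):
  bit 1 = 1 (leading): start with 22.
  bit 2 = 0: square 22^2 = 484 ≡ 20 (mod 29).
Final value: 22^2 ≡ 20 (mod 29).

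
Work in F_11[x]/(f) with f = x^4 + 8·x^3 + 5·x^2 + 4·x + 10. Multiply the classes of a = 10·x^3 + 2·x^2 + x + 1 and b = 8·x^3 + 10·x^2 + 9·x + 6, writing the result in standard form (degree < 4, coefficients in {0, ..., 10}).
a · b ≡ 2·x^3 + 4·x^2 + 10·x (mod f(x))

Multiply as integer polynomials: a · b = 80·x^6 + 116·x^5 + 118·x^4 + 96·x^3 + 31·x^2 + 15·x + 6. Reducing coefficients mod 11: a · b ≡ 3·x^6 + 6·x^5 + 8·x^4 + 8·x^3 + 9·x^2 + 4·x + 6. Now divide by f(x) = x^4 + 8·x^3 + 5·x^2 + 4·x + 10 in F_11[x], eliminating the leading term at each step:
  leading term 3·x^6: subtract (3·x^2)·f(x) = 3·x^6 + 2·x^5 + 4·x^4 + x^3 + 8·x^2, leaving 4·x^5 + 4·x^4 + 7·x^3 + x^2 + 4·x + 6 (coefficients mod 11)
  leading term 4·x^5: subtract (4·x)·f(x) = 4·x^5 + 10·x^4 + 9·x^3 + 5·x^2 + 7·x, leaving 5·x^4 + 9·x^3 + 7·x^2 + 8·x + 6 (coefficients mod 11)
  leading term 5·x^4: subtract (5)·f(x) = 5·x^4 + 7·x^3 + 3·x^2 + 9·x + 6, leaving 2·x^3 + 4·x^2 + 10·x (coefficients mod 11)
The degree is now < 4, so this is the remainder. Hence a · b ≡ 2·x^3 + 4·x^2 + 10·x in F_11[x]/(f).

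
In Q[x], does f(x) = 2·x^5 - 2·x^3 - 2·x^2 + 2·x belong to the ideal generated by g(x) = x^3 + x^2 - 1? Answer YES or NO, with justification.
In Q[x] the ideal (g) consists of all multiples of g, so f ∈ (g) iff g | f, i.e. iff the remainder of f on division by g is 0. Divide f by g (g is monic, so eliminate the leading term of the running remainder at each step):
  leading term 2·x^5: subtract (2·x^2)·g(x) = 2·x^5 + 2·x^4 - 2·x^2, leaving -2·x^4 - 2·x^3 + 2·x
  leading term -2·x^4: subtract (-2·x)·g(x) = -2·x^4 - 2·x^3 + 2·x, leaving 0
The remainder is 0, so f(x) = g(x) · h(x) with h(x) = 2·x^2 - 2·x. Hence g | f, i.e. f ∈ (g).

Final answer: YES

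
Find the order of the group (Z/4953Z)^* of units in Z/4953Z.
(Z/4953Z)^* consists of the classes a with gcd(a, 4953) = 1, so its order is φ(4953). φ is multiplicative, with φ(p^e) = p^e − p^(e−1). Factorise 4953 = 3 · 13 · 127. Then
  φ(4953) = (3 − 1) · (13 − 1) · (127 − 1) = 2 · 12 · 126 = 3024.
Thus |(Z/4953Z)^*| = 3024.

Final answer: |(Z/4953Z)^*| = 3024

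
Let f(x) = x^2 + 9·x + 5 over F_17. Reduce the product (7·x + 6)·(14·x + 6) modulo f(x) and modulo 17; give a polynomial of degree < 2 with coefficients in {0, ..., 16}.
Multiply as integer polynomials: a · b = 98·x^2 + 126·x + 36. Reducing coefficients mod 17: a · b ≡ 13·x^2 + 7·x + 2. Now divide by f(x) = x^2 + 9·x + 5 in F_17[x], eliminating the leading term at each step:
  leading term 13·x^2: subtract (13)·f(x) = 13·x^2 + 15·x + 14, leaving 9·x + 5 (coefficients mod 17)
The degree is now < 2, so this is the remainder. Hence a · b ≡ 9·x + 5 in F_17[x]/(f).

Final answer: a · b ≡ 9·x + 5 (mod f(x))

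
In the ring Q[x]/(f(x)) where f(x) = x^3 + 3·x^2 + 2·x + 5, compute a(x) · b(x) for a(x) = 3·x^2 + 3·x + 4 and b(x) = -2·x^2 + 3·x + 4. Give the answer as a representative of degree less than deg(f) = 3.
First multiply in Q[x] without reducing: a · b = -6·x^4 + 3·x^3 + 13·x^2 + 24·x + 16. Now divide by f(x) = x^3 + 3·x^2 + 2·x + 5, eliminating the leading term at each step:
  leading term -6·x^4: subtract (-6·x)·f(x) = -6·x^4 - 18·x^3 - 12·x^2 - 30·x, leaving 21·x^3 + 25·x^2 + 54·x + 16
  leading term 21·x^3: subtract (21)·f(x) = 21·x^3 + 63·x^2 + 42·x + 105, leaving -38·x^2 + 12·x - 89
The degree is now < 3, so this is the remainder. Hence a · b ≡ -38·x^2 + 12·x - 89 in Q[x]/(f).

Final answer: a · b ≡ -38·x^2 + 12·x - 89 (mod f(x))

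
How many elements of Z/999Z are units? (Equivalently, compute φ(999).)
An element a ∈ Z/999Z is a unit iff gcd(a, 999) = 1, so the number of units is φ(999). φ is multiplicative, with φ(p^e) = p^e − p^(e−1). Factorise 999 = 3^3 · 37. Then
  φ(999) = (3^3 − 3^2) · (37 − 1) = 18 · 36 = 648.

Final answer: Z/999Z has φ(999) = 648 units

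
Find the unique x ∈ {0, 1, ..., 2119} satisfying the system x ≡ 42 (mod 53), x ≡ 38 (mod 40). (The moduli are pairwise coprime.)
The moduli 53, 40 are pairwise coprime, so by the CRT there is a unique solution mod 53·40 = 2120.
Solve by successive substitution. Start with x ≡ 42 (mod 53).
  Combine with x ≡ 38 (mod 40): write x = 42 + 53·t and require 42 + 53·t ≡ 38 (mod 40), i.e. 53·t ≡ 38 − 42 ≡ 36 (mod 40). Since 53^(−1) ≡ 37 (mod 40) (53 ≡ 13 (mod 40)), t ≡ 37·36 ≡ 12 (mod 40). So x ≡ 42 + 53·12 = 678 (mod 2120).
Unique solution in [0, 2120): x = 678.

Final answer: x ≡ 678 (mod 2120); the representative in [0, 2120) is 678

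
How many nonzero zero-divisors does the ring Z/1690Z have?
Z/1690Z has 1065 nonzero zero-divisors

In Z/1690Z each nonzero element is either a unit (gcd with 1690 is 1) or a zero-divisor (gcd > 1). The number of units is φ(1690): factorise 1690 = 2 · 5 · 13^2, so φ(1690) = (2 − 1) · (5 − 1) · (13^2 − 13^1) = 1 · 4 · 156 = 624. The nonzero elements number 1690 − 1 = 1689. Hence the nonzero zero-divisors number 1689 − 624 = 1065.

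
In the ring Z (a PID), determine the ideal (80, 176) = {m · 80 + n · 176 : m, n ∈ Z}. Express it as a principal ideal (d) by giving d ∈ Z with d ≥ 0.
(80, 176) = (16); d = 16

In the PID Z, (a, b) is generated by gcd(a, b). Compute gcd(176, 80) with the extended Euclidean algorithm, tracking rows (r, s, t) with s·176 + t·80 = r:
  row A: (176, 1, 0)   [1·176 + 0·80 = 176]
  row B: (80, 0, 1)   [0·176 + 1·80 = 80]
  176 = 2·80 + 16   → row C = row A − 2·row B = (16, 1, −2)   [check: 1·176 − 2·80 = 16]
  80 = 5·16 + 0   → remainder 0, stop. gcd = 16 (last nonzero row C).
So gcd(80, 176) = 16, with Bézout identity 1·176 − 2·80 = 16. Containment (⊇): the Bézout identity exhibits 16 as an element of (80, 176), giving (16) ⊆ (80, 176). Containment (⊆): since 16 | 80 and 16 | 176 (80 = 16·5, 176 = 16·11), every Z-linear combination of 80 and 176 is divisible by 16, so (80, 176) ⊆ (16). Therefore (80, 176) = (16), d = 16.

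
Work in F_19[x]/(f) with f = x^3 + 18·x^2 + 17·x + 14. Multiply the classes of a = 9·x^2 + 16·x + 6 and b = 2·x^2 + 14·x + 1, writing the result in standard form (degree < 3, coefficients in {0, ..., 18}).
Multiply as integer polynomials: a · b = 18·x^4 + 158·x^3 + 245·x^2 + 100·x + 6. Reducing coefficients mod 19: a · b ≡ 18·x^4 + 6·x^3 + 17·x^2 + 5·x + 6. Now divide by f(x) = x^3 + 18·x^2 + 17·x + 14 in F_19[x], eliminating the leading term at each step:
  leading term 18·x^4: subtract (18·x)·f(x) = 18·x^4 + x^3 + 2·x^2 + 5·x, leaving 5·x^3 + 15·x^2 + 6 (coefficients mod 19)
  leading term 5·x^3: subtract (5)·f(x) = 5·x^3 + 14·x^2 + 9·x + 13, leaving x^2 + 10·x + 12 (coefficients mod 19)
The degree is now < 3, so this is the remainder. Hence a · b ≡ x^2 + 10·x + 12 in F_19[x]/(f).

Final answer: a · b ≡ x^2 + 10·x + 12 (mod f(x))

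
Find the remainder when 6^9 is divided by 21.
6

Use repeated squaring. Binary(9) = 1001. Walk through the bits of the exponent 9 left-to-right: at each bit after the leading one, square the running value, then multiply by 6 if the bit is 1 (always reducing mod 21):
  bit 1 = 1 (leading): start with 6.
  bit 2 = 0: square 6^2 = 36 ≡ 15 (mod 21).
  bit 3 = 0: square 15^2 = 225 ≡ 15 (mod 21).
  bit 4 = 1: square 15^2 = 225 ≡ 15; bit is 1, so multiply 15·6 = 90 ≡ 6 (mod 21).
Final value: 6^9 ≡ 6 (mod 21).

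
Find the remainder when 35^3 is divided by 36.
35

Use repeated squaring. Binary(3) = 11. Walk through the bits of the exponent 3 left-to-right: at each bit after the leading one, square the running value, then multiply by 35 if the bit is 1 (always reducing mod 36):
  bit 1 = 1 (leading): start with 35.
  bit 2 = 1: square 35^2 = 1225 ≡ 1; bit is 1, so multiply 1·35 = 35 (mod 36).
Final value: 35^3 ≡ 35 (mod 36).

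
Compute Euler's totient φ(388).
φ(388) = 192

φ is multiplicative, with φ(p^e) = p^e − p^(e−1). Factorise 388 = 2^2 · 97. Then
  φ(388) = (2^2 − 2^1) · (97 − 1) = 2 · 96 = 192.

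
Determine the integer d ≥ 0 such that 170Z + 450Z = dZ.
(170, 450) = (10); d = 10

In the PID Z, (a, b) is generated by gcd(a, b). Compute gcd(450, 170) with the extended Euclidean algorithm, tracking rows (r, s, t) with s·450 + t·170 = r:
  row A: (450, 1, 0)   [1·450 + 0·170 = 450]
  row B: (170, 0, 1)   [0·450 + 1·170 = 170]
  450 = 2·170 + 110   → row C = row A − 2·row B = (110, 1, −2)   [check: 1·450 − 2·170 = 110]
  170 = 1·110 + 60   → row D = row B − 1·row C = (60, −1, 3)   [check: −1·450 + 3·170 = 60]
  110 = 1·60 + 50   → row E = row C − 1·row D = (50, 2, −5)   [check: 2·450 − 5·170 = 50]
  60 = 1·50 + 10   → row F = row D − 1·row E = (10, −3, 8)   [check: −3·450 + 8·170 = 10]
  50 = 5·10 + 0   → remainder 0, stop. gcd = 10 (last nonzero row F).
So gcd(170, 450) = 10, with Bézout identity −3·450 + 8·170 = 10. Containment (⊇): the Bézout identity exhibits 10 as an element of (170, 450), giving (10) ⊆ (170, 450). Containment (⊆): since 10 | 170 and 10 | 450 (170 = 10·17, 450 = 10·45), every Z-linear combination of 170 and 450 is divisible by 10, so (170, 450) ⊆ (10). Therefore (170, 450) = (10), d = 10.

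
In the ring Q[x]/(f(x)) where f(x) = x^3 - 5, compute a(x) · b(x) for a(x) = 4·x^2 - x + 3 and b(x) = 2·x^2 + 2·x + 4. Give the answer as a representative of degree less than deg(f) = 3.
First multiply in Q[x] without reducing: a · b = 8·x^4 + 6·x^3 + 20·x^2 + 2·x + 12. Now divide by f(x) = x^3 - 5, eliminating the leading term at each step:
  leading term 8·x^4: subtract (8·x)·f(x) = 8·x^4 - 40·x, leaving 6·x^3 + 20·x^2 + 42·x + 12
  leading term 6·x^3: subtract (6)·f(x) = 6·x^3 - 30, leaving 20·x^2 + 42·x + 42
The degree is now < 3, so this is the remainder. Hence a · b ≡ 20·x^2 + 42·x + 42 in Q[x]/(f).

Final answer: a · b ≡ 20·x^2 + 42·x + 42 (mod f(x))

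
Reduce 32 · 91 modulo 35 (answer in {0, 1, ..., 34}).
Reduce the factors first: 91 ≡ 21 (mod 35), so 32 · 91 ≡ 32 · 21 (mod 35). 32 · 21 = 672. Dividing by 35: 672 = 19·35 + 7. So (32 · 91) mod 35 = 7.

Final answer: 7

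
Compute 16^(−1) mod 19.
Apply the extended Euclidean algorithm to (19, 16), tracking rows (r, s, t) with s·19 + t·16 = r. Each division r_prev = q·r_cur + r_new produces the new row as (previous row) − q·(current row):
  row A: (19, 1, 0)   [1·19 + 0·16 = 19]
  row B: (16, 0, 1)   [0·19 + 1·16 = 16]
  19 = 1·16 + 3   → row C = row A − 1·row B = (3, 1, −1)   [check: 1·19 − 1·16 = 3]
  16 = 5·3 + 1   → row D = row B − 5·row C = (1, −5, 6)   [check: −5·19 + 6·16 = 1]
  3 = 3·1 + 0   → remainder 0, stop. gcd = 1 (last nonzero row D).
The gcd is 1, so 16 is invertible mod 19. The last nonzero row gives −5·19 + 6·16 = 1, so t = 6. So 16^(−1) ≡ 6 (mod 19). Verify: 16 · 6 = 96 ≡ 1 (mod 19). ✓

Final answer: 16^(−1) ≡ 6 (mod 19)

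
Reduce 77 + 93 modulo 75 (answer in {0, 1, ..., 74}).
20

Reduce the summands first: 77 ≡ 2, 93 ≡ 18 (mod 75), so 77 + 93 ≡ 2 + 18 (mod 75). 2 + 18 = 20; 20 = 0·75 + 20, so (77 + 93) mod 75 = 20.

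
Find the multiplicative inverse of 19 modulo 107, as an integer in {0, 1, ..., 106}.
19^(−1) ≡ 62 (mod 107)

Apply the extended Euclidean algorithm to (107, 19), tracking rows (r, s, t) with s·107 + t·19 = r. Each division r_prev = q·r_cur + r_new produces the new row as (previous row) − q·(current row):
  row A: (107, 1, 0)   [1·107 + 0·19 = 107]
  row B: (19, 0, 1)   [0·107 + 1·19 = 19]
  107 = 5·19 + 12   → row C = row A − 5·row B = (12, 1, −5)   [check: 1·107 − 5·19 = 12]
  19 = 1·12 + 7   → row D = row B − 1·row C = (7, −1, 6)   [check: −1·107 + 6·19 = 7]
  12 = 1·7 + 5   → row E = row C − 1·row D = (5, 2, −11)   [check: 2·107 − 11·19 = 5]
  7 = 1·5 + 2   → row F = row D − 1·row E = (2, −3, 17)   [check: −3·107 + 17·19 = 2]
  5 = 2·2 + 1   → row G = row E − 2·row F = (1, 8, −45)   [check: 8·107 − 45·19 = 1]
  2 = 2·1 + 0   → remainder 0, stop. gcd = 1 (last nonzero row G).
The gcd is 1, so 19 is invertible mod 107. The last nonzero row gives 8·107 − 45·19 = 1, so t = −45. So 19^(−1) ≡ −45 ≡ 62 (mod 107). Verify: 19 · 62 = 1178 ≡ 1 (mod 107). ✓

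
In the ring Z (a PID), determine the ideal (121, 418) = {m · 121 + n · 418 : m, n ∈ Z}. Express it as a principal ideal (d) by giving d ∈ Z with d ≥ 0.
In the PID Z, (a, b) is generated by gcd(a, b). Compute gcd(418, 121) with the extended Euclidean algorithm, tracking rows (r, s, t) with s·418 + t·121 = r:
  row A: (418, 1, 0)   [1·418 + 0·121 = 418]
  row B: (121, 0, 1)   [0·418 + 1·121 = 121]
  418 = 3·121 + 55   → row C = row A − 3·row B = (55, 1, −3)   [check: 1·418 − 3·121 = 55]
  121 = 2·55 + 11   → row D = row B − 2·row C = (11, −2, 7)   [check: −2·418 + 7·121 = 11]
  55 = 5·11 + 0   → remainder 0, stop. gcd = 11 (last nonzero row D).
So gcd(121, 418) = 11, with Bézout identity −2·418 + 7·121 = 11. Containment (⊇): the Bézout identity exhibits 11 as an element of (121, 418), giving (11) ⊆ (121, 418). Containment (⊆): since 11 | 121 and 11 | 418 (121 = 11·11, 418 = 11·38), every Z-linear combination of 121 and 418 is divisible by 11, so (121, 418) ⊆ (11). Therefore (121, 418) = (11), d = 11.

Final answer: (121, 418) = (11); d = 11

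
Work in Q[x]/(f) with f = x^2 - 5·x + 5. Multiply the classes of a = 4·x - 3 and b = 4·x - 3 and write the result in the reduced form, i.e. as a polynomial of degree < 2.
a · b ≡ 56·x - 71 (mod f(x))

First multiply in Q[x] without reducing: a · b = 16·x^2 - 24·x + 9. Now divide by f(x) = x^2 - 5·x + 5, eliminating the leading term at each step:
  leading term 16·x^2: subtract (16)·f(x) = 16·x^2 - 80·x + 80, leaving 56·x - 71
The degree is now < 2, so this is the remainder. Hence a · b ≡ 56·x - 71 in Q[x]/(f).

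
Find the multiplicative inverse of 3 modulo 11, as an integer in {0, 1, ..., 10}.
3^(−1) ≡ 4 (mod 11)

Apply the extended Euclidean algorithm to (11, 3), tracking rows (r, s, t) with s·11 + t·3 = r. Each division r_prev = q·r_cur + r_new produces the new row as (previous row) − q·(current row):
  row A: (11, 1, 0)   [1·11 + 0·3 = 11]
  row B: (3, 0, 1)   [0·11 + 1·3 = 3]
  11 = 3·3 + 2   → row C = row A − 3·row B = (2, 1, −3)   [check: 1·11 − 3·3 = 2]
  3 = 1·2 + 1   → row D = row B − 1·row C = (1, −1, 4)   [check: −1·11 + 4·3 = 1]
  2 = 2·1 + 0   → remainder 0, stop. gcd = 1 (last nonzero row D).
The gcd is 1, so 3 is invertible mod 11. The last nonzero row gives −1·11 + 4·3 = 1, so t = 4. So 3^(−1) ≡ 4 (mod 11). Verify: 3 · 4 = 12 ≡ 1 (mod 11). ✓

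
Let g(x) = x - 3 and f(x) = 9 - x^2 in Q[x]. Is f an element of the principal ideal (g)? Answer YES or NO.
In Q[x] the ideal (g) consists of all multiples of g, so f ∈ (g) iff g | f, i.e. iff the remainder of f on division by g is 0. Divide f by g (g is monic, so eliminate the leading term of the running remainder at each step):
  leading term -x^2: subtract (-x)·g(x) = -x^2 + 3·x, leaving 9 - 3·x
  leading term -3·x: subtract (-3)·g(x) = 9 - 3·x, leaving 0
The remainder is 0, so f(x) = g(x) · h(x) with h(x) = -x - 3. Hence g | f, i.e. f ∈ (g).

Final answer: YES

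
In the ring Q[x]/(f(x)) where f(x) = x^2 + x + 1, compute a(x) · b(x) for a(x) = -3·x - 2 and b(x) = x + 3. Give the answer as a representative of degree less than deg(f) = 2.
First multiply in Q[x] without reducing: a · b = -3·x^2 - 11·x - 6. Now divide by f(x) = x^2 + x + 1, eliminating the leading term at each step:
  leading term -3·x^2: subtract (-3)·f(x) = -3·x^2 - 3·x - 3, leaving -8·x - 3
The degree is now < 2, so this is the remainder. Hence a · b ≡ -8·x - 3 in Q[x]/(f).

Final answer: a · b ≡ -8·x - 3 (mod f(x))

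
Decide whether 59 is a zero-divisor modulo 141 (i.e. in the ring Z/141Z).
NO

gcd(59, 141) = 1, so 59 is a unit in Z/141Z (it has a multiplicative inverse). A unit cannot be a zero-divisor: if 59·b ≡ 0 then multiplying both sides by 59^(−1) gives b ≡ 0. So 59 is not a zero-divisor.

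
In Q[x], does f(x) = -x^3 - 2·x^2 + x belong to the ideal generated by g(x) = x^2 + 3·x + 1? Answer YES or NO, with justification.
In Q[x] the ideal (g) consists of all multiples of g, so f ∈ (g) iff g | f, i.e. iff the remainder of f on division by g is 0. Divide f by g (g is monic, so eliminate the leading term of the running remainder at each step):
  leading term -x^3: subtract (-x)·g(x) = -x^3 - 3·x^2 - x, leaving x^2 + 2·x
  leading term x^2: subtract (1)·g(x) = x^2 + 3·x + 1, leaving -x - 1
The remainder r(x) = -x - 1 ≠ 0 (and deg r < deg g), so g ∤ f, i.e. f ∉ (g).

Final answer: NO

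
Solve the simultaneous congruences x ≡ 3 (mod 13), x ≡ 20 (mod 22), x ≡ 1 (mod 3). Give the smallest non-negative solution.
x ≡ 328 (mod 858); the representative in [0, 858) is 328

The moduli 13, 22, 3 are pairwise coprime, so by the CRT there is a unique solution mod 13·22·3 = 858.
Solve by successive substitution. Start with x ≡ 3 (mod 13).
  Combine with x ≡ 20 (mod 22): write x = 3 + 13·t and require 3 + 13·t ≡ 20 (mod 22), i.e. 13·t ≡ 20 − 3 ≡ 17 (mod 22). Since 13^(−1) ≡ 17 (mod 22), t ≡ 17·17 ≡ 3 (mod 22). So x ≡ 3 + 13·3 = 42 (mod 286).
  Combine with x ≡ 1 (mod 3): write x = 42 + 286·t and require 42 + 286·t ≡ 1 (mod 3), i.e. 286·t ≡ 1 − 42 ≡ 1 (mod 3). Since 286^(−1) ≡ 1 (mod 3) (286 ≡ 1 (mod 3)), t ≡ 1·1 ≡ 1 (mod 3). So x ≡ 42 + 286·1 = 328 (mod 858).
Unique solution in [0, 858): x = 328.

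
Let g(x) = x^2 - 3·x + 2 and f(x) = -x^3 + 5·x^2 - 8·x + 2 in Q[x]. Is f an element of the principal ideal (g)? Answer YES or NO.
NO

In Q[x] the ideal (g) consists of all multiples of g, so f ∈ (g) iff g | f, i.e. iff the remainder of f on division by g is 0. Divide f by g (g is monic, so eliminate the leading term of the running remainder at each step):
  leading term -x^3: subtract (-x)·g(x) = -x^3 + 3·x^2 - 2·x, leaving 2·x^2 - 6·x + 2
  leading term 2·x^2: subtract (2)·g(x) = 2·x^2 - 6·x + 4, leaving -2
The remainder r(x) = -2 ≠ 0 (and deg r < deg g), so g ∤ f, i.e. f ∉ (g).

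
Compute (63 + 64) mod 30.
7

Reduce the summands first: 63 ≡ 3, 64 ≡ 4 (mod 30), so 63 + 64 ≡ 3 + 4 (mod 30). 3 + 4 = 7; 7 = 0·30 + 7, so (63 + 64) mod 30 = 7.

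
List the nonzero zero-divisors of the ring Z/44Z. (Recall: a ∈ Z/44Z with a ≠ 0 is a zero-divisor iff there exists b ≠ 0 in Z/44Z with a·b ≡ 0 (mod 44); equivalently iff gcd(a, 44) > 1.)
nonzero zero-divisors of Z/44Z = {2, 4, 6, 8, 10, 11, 12, 14, 16, 18, 20, 22, 24, 26, 28, 30, 32, 33, 34, 36, 38, 40, 42}

An element a ∈ Z/44Z (with a ≠ 0) is a zero-divisor iff gcd(a, 44) > 1 (because a is a unit precisely when gcd(a, n) = 1, and in Z/nZ every nonzero, non-unit element is a zero-divisor). Scan a = 1, ..., 43 and keep those with gcd(a, 44) > 1:
  gcd(2, 44) = 2, gcd(4, 44) = 4, gcd(6, 44) = 2, gcd(8, 44) = 4, gcd(10, 44) = 2, gcd(11, 44) = 11, gcd(12, 44) = 4, gcd(14, 44) = 2, gcd(16, 44) = 4, gcd(18, 44) = 2, gcd(20, 44) = 4, gcd(22, 44) = 22, gcd(24, 44) = 4, gcd(26, 44) = 2, gcd(28, 44) = 4, gcd(30, 44) = 2, gcd(32, 44) = 4, gcd(33, 44) = 11, gcd(34, 44) = 2, gcd(36, 44) = 4, gcd(38, 44) = 2, gcd(40, 44) = 4, gcd(42, 44) = 2.
All other a ∈ {1, ..., 43} have gcd(a, 44) = 1 and are units. So the nonzero zero-divisors are exactly the 23 values of a appearing in this scan.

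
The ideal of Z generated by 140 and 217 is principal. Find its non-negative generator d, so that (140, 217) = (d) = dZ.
(140, 217) = (7); d = 7

In the PID Z, (a, b) is generated by gcd(a, b). Compute gcd(217, 140) with the extended Euclidean algorithm, tracking rows (r, s, t) with s·217 + t·140 = r:
  row A: (217, 1, 0)   [1·217 + 0·140 = 217]
  row B: (140, 0, 1)   [0·217 + 1·140 = 140]
  217 = 1·140 + 77   → row C = row A − 1·row B = (77, 1, −1)   [check: 1·217 − 1·140 = 77]
  140 = 1·77 + 63   → row D = row B − 1·row C = (63, −1, 2)   [check: −1·217 + 2·140 = 63]
  77 = 1·63 + 14   → row E = row C − 1·row D = (14, 2, −3)   [check: 2·217 − 3·140 = 14]
  63 = 4·14 + 7   → row F = row D − 4·row E = (7, −9, 14)   [check: −9·217 + 14·140 = 7]
  14 = 2·7 + 0   → remainder 0, stop. gcd = 7 (last nonzero row F).
So gcd(140, 217) = 7, with Bézout identity −9·217 + 14·140 = 7. Containment (⊇): the Bézout identity exhibits 7 as an element of (140, 217), giving (7) ⊆ (140, 217). Containment (⊆): since 7 | 140 and 7 | 217 (140 = 7·20, 217 = 7·31), every Z-linear combination of 140 and 217 is divisible by 7, so (140, 217) ⊆ (7). Therefore (140, 217) = (7), d = 7.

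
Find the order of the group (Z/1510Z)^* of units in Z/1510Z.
(Z/1510Z)^* consists of the classes a with gcd(a, 1510) = 1, so its order is φ(1510). φ is multiplicative, with φ(p^e) = p^e − p^(e−1). Factorise 1510 = 2 · 5 · 151. Then
  φ(1510) = (2 − 1) · (5 − 1) · (151 − 1) = 1 · 4 · 150 = 600.
Thus |(Z/1510Z)^*| = 600.

Final answer: |(Z/1510Z)^*| = 600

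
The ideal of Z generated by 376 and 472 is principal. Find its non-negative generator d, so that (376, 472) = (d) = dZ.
(376, 472) = (8); d = 8

In the PID Z, (a, b) is generated by gcd(a, b). Compute gcd(472, 376) with the extended Euclidean algorithm, tracking rows (r, s, t) with s·472 + t·376 = r:
  row A: (472, 1, 0)   [1·472 + 0·376 = 472]
  row B: (376, 0, 1)   [0·472 + 1·376 = 376]
  472 = 1·376 + 96   → row C = row A − 1·row B = (96, 1, −1)   [check: 1·472 − 1·376 = 96]
  376 = 3·96 + 88   → row D = row B − 3·row C = (88, −3, 4)   [check: −3·472 + 4·376 = 88]
  96 = 1·88 + 8   → row E = row C − 1·row D = (8, 4, −5)   [check: 4·472 − 5·376 = 8]
  88 = 11·8 + 0   → remainder 0, stop. gcd = 8 (last nonzero row E).
So gcd(376, 472) = 8, with Bézout identity 4·472 − 5·376 = 8. Containment (⊇): the Bézout identity exhibits 8 as an element of (376, 472), giving (8) ⊆ (376, 472). Containment (⊆): since 8 | 376 and 8 | 472 (376 = 8·47, 472 = 8·59), every Z-linear combination of 376 and 472 is divisible by 8, so (376, 472) ⊆ (8). Therefore (376, 472) = (8), d = 8.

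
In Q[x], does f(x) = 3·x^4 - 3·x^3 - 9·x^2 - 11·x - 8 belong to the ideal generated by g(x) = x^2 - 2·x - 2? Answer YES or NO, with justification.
NO

In Q[x] the ideal (g) consists of all multiples of g, so f ∈ (g) iff g | f, i.e. iff the remainder of f on division by g is 0. Divide f by g (g is monic, so eliminate the leading term of the running remainder at each step):
  leading term 3·x^4: subtract (3·x^2)·g(x) = 3·x^4 - 6·x^3 - 6·x^2, leaving 3·x^3 - 3·x^2 - 11·x - 8
  leading term 3·x^3: subtract (3·x)·g(x) = 3·x^3 - 6·x^2 - 6·x, leaving 3·x^2 - 5·x - 8
  leading term 3·x^2: subtract (3)·g(x) = 3·x^2 - 6·x - 6, leaving x - 2
The remainder r(x) = x - 2 ≠ 0 (and deg r < deg g), so g ∤ f, i.e. f ∉ (g).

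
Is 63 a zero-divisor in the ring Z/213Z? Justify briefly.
YES

gcd(63, 213) = 3 > 1, so 63 is not a unit in Z/213Z. In Z/nZ every nonzero non-unit is a zero-divisor: explicitly, take b = 213/gcd = 71 ≠ 0 (mod 213); then 63·71 = 4473 = 21·213, i.e. 63·71 ≡ 0 (mod 213). So 63 is a zero-divisor.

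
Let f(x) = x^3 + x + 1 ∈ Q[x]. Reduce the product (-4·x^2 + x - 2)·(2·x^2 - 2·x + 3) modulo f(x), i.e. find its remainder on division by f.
First multiply in Q[x] without reducing: a · b = -8·x^4 + 10·x^3 - 18·x^2 + 7·x - 6. Now divide by f(x) = x^3 + x + 1, eliminating the leading term at each step:
  leading term -8·x^4: subtract (-8·x)·f(x) = -8·x^4 - 8·x^2 - 8·x, leaving 10·x^3 - 10·x^2 + 15·x - 6
  leading term 10·x^3: subtract (10)·f(x) = 10·x^3 + 10·x + 10, leaving -10·x^2 + 5·x - 16
The degree is now < 3, so this is the remainder. Hence a · b ≡ -10·x^2 + 5·x - 16 in Q[x]/(f).

Final answer: a · b ≡ -10·x^2 + 5·x - 16 (mod f(x))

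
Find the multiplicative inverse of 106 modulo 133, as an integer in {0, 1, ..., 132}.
106^(−1) ≡ 64 (mod 133)

Apply the extended Euclidean algorithm to (133, 106), tracking rows (r, s, t) with s·133 + t·106 = r. Each division r_prev = q·r_cur + r_new produces the new row as (previous row) − q·(current row):
  row A: (133, 1, 0)   [1·133 + 0·106 = 133]
  row B: (106, 0, 1)   [0·133 + 1·106 = 106]
  133 = 1·106 + 27   → row C = row A − 1·row B = (27, 1, −1)   [check: 1·133 − 1·106 = 27]
  106 = 3·27 + 25   → row D = row B − 3·row C = (25, −3, 4)   [check: −3·133 + 4·106 = 25]
  27 = 1·25 + 2   → row E = row C − 1·row D = (2, 4, −5)   [check: 4·133 − 5·106 = 2]
  25 = 12·2 + 1   → row F = row D − 12·row E = (1, −51, 64)   [check: −51·133 + 64·106 = 1]
  2 = 2·1 + 0   → remainder 0, stop. gcd = 1 (last nonzero row F).
The gcd is 1, so 106 is invertible mod 133. The last nonzero row gives −51·133 + 64·106 = 1, so t = 64. So 106^(−1) ≡ 64 (mod 133). Verify: 106 · 64 = 6784 ≡ 1 (mod 133). ✓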